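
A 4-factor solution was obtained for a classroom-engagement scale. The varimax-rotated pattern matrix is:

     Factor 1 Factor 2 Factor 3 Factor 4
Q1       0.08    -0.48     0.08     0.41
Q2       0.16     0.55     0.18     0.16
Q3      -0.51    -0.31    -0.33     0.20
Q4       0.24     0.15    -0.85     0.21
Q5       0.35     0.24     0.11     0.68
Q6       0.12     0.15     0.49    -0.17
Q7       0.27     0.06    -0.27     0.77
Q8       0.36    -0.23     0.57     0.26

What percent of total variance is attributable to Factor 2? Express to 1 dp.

SS loadings for Factor 2 = (-0.48)² + 0.55² + (-0.31)² + 0.15² + 0.24² + 0.15² + 0.06² + (-0.23)² = 0.7881
With 8 standardized items, total variance = 8. Proportion = 0.7881/8 = 0.0985 → 9.85%.

9.9%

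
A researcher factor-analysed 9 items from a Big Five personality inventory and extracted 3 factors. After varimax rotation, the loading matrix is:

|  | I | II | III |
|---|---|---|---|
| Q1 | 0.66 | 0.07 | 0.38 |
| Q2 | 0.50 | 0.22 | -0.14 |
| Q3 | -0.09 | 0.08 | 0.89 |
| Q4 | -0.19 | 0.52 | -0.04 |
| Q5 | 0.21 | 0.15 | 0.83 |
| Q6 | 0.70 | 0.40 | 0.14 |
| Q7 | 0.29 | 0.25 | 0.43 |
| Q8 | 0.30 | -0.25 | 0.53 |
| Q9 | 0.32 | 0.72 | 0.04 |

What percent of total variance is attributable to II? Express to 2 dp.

SS loadings for II = 0.07² + 0.22² + 0.08² + 0.52² + 0.15² + 0.40² + 0.25² + (-0.25)² + 0.72² = 1.1560
With 9 standardized items, total variance = 9. Proportion = 1.1560/9 = 0.1284 → 12.84%.

12.84%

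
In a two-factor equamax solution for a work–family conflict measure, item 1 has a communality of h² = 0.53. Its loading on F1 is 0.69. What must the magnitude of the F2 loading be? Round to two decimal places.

0.23

Under orthogonal rotation h² = Σλ², so λ_F2² = h² − (0.4761) = 0.53 − 0.4761 = 0.0539.
|λ| = √0.0539 = 0.2322.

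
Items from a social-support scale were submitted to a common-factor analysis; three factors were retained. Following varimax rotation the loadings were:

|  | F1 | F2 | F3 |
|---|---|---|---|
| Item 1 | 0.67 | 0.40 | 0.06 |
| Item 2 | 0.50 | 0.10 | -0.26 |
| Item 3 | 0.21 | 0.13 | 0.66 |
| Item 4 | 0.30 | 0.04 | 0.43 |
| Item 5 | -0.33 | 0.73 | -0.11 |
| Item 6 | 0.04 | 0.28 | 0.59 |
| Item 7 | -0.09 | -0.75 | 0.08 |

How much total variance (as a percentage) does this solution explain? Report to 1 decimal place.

48.2%

SS loadings by factor: 0.9516, 1.3623, 1.0583; total = 3.3722.
Total variance with 7 standardized items is 7, so the solution explains 3.3722/7 = 0.4817 = 48.17%.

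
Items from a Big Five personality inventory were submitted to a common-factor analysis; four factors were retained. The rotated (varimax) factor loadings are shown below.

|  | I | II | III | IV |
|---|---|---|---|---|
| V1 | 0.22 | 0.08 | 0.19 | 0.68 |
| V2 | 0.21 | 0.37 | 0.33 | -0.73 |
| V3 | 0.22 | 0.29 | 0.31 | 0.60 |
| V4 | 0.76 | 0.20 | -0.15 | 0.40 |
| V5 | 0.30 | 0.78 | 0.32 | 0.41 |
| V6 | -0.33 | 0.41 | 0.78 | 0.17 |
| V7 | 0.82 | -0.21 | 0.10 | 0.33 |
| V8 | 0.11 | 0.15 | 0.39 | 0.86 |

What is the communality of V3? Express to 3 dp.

0.589

h² = 0.22² + 0.29² + 0.31² + 0.60² = 0.0484 + 0.0841 + 0.0961 + 0.3600 = 0.5886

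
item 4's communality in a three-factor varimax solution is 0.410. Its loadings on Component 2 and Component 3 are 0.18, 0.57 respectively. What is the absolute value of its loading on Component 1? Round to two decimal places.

0.23

Under orthogonal rotation h² = Σλ², so λ_Component 1² = h² − (0.3573) = 0.410 − 0.3573 = 0.0527.
|λ| = √0.0527 = 0.2296.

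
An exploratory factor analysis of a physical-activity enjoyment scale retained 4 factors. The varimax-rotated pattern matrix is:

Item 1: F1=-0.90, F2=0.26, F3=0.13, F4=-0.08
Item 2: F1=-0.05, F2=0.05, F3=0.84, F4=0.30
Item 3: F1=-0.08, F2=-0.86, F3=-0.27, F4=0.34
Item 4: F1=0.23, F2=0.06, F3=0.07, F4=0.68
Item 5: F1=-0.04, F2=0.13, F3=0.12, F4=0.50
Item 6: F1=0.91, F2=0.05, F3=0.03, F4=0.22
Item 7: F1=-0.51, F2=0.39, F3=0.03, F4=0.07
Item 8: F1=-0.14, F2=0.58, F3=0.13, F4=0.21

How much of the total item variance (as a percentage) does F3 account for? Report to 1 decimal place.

10.4%

SS loadings for F3 = 0.13² + 0.84² + (-0.27)² + 0.07² + 0.12² + 0.03² + 0.03² + 0.13² = 0.8334
With 8 standardized items, total variance = 8. Proportion = 0.8334/8 = 0.1042 → 10.42%.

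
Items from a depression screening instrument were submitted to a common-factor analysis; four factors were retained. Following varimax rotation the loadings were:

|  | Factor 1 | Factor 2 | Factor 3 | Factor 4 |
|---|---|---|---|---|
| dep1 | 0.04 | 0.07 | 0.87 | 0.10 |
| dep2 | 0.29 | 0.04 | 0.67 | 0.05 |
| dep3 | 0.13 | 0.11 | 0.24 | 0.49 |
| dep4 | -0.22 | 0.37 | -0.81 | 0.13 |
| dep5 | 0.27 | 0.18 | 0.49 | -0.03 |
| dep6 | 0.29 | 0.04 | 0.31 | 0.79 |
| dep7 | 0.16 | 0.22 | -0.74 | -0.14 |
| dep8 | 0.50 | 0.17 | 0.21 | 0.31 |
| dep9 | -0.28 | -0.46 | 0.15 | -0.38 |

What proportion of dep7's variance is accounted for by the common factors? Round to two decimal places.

h² = 0.16² + 0.22² + (-0.74)² + (-0.14)² = 0.0256 + 0.0484 + 0.5476 + 0.0196 = 0.6412

0.64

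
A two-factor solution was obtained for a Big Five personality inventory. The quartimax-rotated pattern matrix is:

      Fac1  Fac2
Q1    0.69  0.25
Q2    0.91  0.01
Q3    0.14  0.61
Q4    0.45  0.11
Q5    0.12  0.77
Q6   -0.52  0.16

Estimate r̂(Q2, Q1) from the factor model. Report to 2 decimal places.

r̂ = Σ λ_i·λ_j across factors = (0.91)(0.69) + (0.01)(0.25)
  = +0.6279 +0.0025 = 0.6304

0.63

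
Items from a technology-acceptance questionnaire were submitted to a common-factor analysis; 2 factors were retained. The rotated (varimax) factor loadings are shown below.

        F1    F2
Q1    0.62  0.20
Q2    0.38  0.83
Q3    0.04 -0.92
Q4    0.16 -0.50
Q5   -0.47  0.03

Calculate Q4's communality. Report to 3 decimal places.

h² = 0.16² + (-0.50)² = 0.0256 + 0.2500 = 0.2756

0.276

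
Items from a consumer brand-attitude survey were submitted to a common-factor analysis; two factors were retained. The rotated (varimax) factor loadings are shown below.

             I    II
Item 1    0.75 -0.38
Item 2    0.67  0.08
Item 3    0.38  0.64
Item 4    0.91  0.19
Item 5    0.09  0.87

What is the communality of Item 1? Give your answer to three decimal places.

h² = 0.75² + (-0.38)² = 0.5625 + 0.1444 = 0.7069

0.707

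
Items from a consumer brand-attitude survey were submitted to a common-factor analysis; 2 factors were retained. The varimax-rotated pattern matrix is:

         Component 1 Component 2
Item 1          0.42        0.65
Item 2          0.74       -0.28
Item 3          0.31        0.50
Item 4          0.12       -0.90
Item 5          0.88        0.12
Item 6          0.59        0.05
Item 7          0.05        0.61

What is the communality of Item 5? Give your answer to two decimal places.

0.79

h² = 0.88² + 0.12² = 0.7744 + 0.0144 = 0.7888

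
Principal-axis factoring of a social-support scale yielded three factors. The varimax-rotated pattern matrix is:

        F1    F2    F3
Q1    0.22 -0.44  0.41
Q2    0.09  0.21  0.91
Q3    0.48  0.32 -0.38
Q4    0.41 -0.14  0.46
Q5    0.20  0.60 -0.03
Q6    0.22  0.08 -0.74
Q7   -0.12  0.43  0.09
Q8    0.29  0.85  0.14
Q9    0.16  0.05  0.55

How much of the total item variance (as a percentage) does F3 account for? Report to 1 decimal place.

24.8%

SS loadings for F3 = 0.41² + 0.91² + (-0.38)² + 0.46² + (-0.03)² + (-0.74)² + 0.09² + 0.14² + 0.55² = 2.2309
With 9 standardized items, total variance = 9. Proportion = 2.2309/9 = 0.2479 → 24.79%.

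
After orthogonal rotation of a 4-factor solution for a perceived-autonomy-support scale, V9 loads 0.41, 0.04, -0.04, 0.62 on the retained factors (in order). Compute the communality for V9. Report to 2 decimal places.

0.56

h² = 0.41² + 0.04² + (-0.04)² + 0.62² = 0.1681 + 0.0016 + 0.0016 + 0.3844 = 0.5557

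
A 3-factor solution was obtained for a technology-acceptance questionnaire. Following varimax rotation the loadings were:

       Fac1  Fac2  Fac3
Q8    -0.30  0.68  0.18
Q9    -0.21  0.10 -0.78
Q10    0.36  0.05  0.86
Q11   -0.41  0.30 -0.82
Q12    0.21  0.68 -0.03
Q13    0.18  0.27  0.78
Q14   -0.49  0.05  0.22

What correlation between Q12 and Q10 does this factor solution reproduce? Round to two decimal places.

0.08

r̂ = Σ λ_i·λ_j across factors = (0.21)(0.36) + (0.68)(0.05) + (-0.03)(0.86)
  = +0.0756 +0.0340 -0.0258 = 0.0838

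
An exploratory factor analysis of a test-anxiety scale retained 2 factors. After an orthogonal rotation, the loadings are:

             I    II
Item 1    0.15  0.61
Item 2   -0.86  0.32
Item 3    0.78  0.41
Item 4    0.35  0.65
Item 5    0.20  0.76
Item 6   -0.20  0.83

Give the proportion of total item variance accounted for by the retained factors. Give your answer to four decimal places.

0.6508

Communalities: 0.3946, 0.8420, 0.7765, 0.5450, 0.6176, 0.7289; Σh² = 3.9046.
Total variance with 6 standardized items is 6, so the solution explains 3.9046/6 = 0.6508.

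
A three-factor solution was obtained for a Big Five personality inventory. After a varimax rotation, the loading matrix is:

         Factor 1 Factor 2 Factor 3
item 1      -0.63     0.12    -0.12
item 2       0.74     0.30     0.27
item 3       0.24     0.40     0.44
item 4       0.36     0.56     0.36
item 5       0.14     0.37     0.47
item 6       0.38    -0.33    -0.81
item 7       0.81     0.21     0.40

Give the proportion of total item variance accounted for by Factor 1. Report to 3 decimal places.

0.279

SS loadings for Factor 1 = (-0.63)² + 0.74² + 0.24² + 0.36² + 0.14² + 0.38² + 0.81² = 1.9518
Proportion of variance = 1.9518 / 7 = 0.2788.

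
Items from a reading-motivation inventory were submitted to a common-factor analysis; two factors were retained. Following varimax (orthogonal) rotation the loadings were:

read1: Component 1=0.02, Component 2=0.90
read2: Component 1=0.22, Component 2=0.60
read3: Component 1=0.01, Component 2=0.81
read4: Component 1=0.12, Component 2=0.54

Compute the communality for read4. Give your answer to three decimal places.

h² = 0.12² + 0.54² = 0.0144 + 0.2916 = 0.3060

0.306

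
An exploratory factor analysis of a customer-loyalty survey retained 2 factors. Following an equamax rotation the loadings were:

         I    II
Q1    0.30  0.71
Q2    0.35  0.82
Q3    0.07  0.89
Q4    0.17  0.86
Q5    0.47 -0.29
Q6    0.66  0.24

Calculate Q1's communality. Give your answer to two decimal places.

h² = 0.30² + 0.71² = 0.0900 + 0.5041 = 0.5941

0.59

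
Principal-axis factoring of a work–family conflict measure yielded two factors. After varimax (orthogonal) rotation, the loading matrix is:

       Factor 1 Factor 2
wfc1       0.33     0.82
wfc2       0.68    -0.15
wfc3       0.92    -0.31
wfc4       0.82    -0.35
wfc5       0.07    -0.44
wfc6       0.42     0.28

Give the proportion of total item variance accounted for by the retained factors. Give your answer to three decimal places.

0.576

Communalities: 0.7813, 0.4849, 0.9425, 0.7949, 0.1985, 0.2548; Σh² = 3.4569.
Total variance with 6 standardized items is 6, so the solution explains 3.4569/6 = 0.5761.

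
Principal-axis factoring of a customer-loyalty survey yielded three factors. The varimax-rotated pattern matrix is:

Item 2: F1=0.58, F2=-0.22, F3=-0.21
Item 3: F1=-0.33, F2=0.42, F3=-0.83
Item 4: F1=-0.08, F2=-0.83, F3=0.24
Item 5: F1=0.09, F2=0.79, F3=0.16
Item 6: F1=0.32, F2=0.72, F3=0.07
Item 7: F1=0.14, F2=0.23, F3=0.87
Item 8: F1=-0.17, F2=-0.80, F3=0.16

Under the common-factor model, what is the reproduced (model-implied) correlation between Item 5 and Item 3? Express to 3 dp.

r̂ = Σ λ_i·λ_j across factors = (0.09)(-0.33) + (0.79)(0.42) + (0.16)(-0.83)
  = -0.0297 +0.3318 -0.1328 = 0.1693

0.169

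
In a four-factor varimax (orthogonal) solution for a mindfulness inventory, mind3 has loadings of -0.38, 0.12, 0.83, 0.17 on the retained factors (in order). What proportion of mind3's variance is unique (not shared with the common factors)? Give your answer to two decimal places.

h² = (-0.38)² + 0.12² + 0.83² + 0.17² = 0.1444 + 0.0144 + 0.6889 + 0.0289 = 0.8766
Uniqueness u² = 1 − h² = 1 − 0.8766 = 0.1234

0.12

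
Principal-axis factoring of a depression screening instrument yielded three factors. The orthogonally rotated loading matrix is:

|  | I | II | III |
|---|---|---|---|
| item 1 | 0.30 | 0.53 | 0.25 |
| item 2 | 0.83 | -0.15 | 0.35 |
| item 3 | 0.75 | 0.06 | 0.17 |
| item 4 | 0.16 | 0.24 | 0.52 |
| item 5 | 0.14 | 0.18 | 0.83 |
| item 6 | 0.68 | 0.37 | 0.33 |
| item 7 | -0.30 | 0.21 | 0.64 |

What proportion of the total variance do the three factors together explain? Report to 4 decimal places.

0.6012

SS loadings by factor: 1.9390, 0.5780, 1.6917; total = 4.2087.
Total variance with 7 standardized items is 7, so the solution explains 4.2087/7 = 0.6012.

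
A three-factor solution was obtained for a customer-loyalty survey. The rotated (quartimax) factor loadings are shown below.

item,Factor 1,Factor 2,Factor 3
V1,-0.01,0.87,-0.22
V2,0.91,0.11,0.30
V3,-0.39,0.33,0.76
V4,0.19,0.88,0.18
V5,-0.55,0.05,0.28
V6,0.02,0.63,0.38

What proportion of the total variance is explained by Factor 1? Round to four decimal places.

SS loadings for Factor 1 = (-0.01)² + 0.91² + (-0.39)² + 0.19² + (-0.55)² + 0.02² = 1.3193
Proportion of variance = 1.3193 / 6 = 0.2199.

0.2199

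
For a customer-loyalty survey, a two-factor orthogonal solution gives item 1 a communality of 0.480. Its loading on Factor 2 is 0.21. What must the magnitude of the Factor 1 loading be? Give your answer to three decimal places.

0.660

Under orthogonal rotation h² = Σλ², so λ_Factor 1² = h² − (0.0441) = 0.480 − 0.0441 = 0.4359.
|λ| = √0.4359 = 0.6602.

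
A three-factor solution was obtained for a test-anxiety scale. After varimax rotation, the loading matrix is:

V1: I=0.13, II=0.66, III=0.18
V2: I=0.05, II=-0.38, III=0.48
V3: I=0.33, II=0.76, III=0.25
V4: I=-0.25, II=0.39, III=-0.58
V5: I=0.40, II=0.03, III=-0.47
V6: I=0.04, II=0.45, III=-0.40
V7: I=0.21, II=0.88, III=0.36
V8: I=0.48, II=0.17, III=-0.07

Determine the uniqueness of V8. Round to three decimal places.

h² = 0.48² + 0.17² + (-0.07)² = 0.2304 + 0.0289 + 0.0049 = 0.2642
Uniqueness u² = 1 − h² = 1 − 0.2642 = 0.7358

0.736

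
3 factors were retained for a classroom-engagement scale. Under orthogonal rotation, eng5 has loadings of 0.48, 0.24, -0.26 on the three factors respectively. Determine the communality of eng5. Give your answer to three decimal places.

0.356

h² = 0.48² + 0.24² + (-0.26)² = 0.2304 + 0.0576 + 0.0676 = 0.3556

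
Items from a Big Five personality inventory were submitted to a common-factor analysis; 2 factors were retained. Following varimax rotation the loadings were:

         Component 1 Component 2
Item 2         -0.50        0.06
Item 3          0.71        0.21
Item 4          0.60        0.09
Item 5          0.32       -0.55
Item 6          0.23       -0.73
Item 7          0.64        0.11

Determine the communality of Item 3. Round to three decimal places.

h² = 0.71² + 0.21² = 0.5041 + 0.0441 = 0.5482

0.548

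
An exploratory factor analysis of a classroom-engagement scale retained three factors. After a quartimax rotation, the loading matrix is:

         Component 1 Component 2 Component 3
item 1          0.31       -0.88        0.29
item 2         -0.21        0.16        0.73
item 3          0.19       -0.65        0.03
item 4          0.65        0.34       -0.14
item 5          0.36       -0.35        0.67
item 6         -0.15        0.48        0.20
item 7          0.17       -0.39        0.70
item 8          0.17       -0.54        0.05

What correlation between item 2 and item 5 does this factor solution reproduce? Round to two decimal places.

r̂ = Σ λ_i·λ_j across factors = (-0.21)(0.36) + (0.16)(-0.35) + (0.73)(0.67)
  = -0.0756 -0.0560 +0.4891 = 0.3575

0.36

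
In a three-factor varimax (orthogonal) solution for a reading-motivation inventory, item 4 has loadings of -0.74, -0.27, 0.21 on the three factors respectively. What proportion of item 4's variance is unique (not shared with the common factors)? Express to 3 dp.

h² = (-0.74)² + (-0.27)² + 0.21² = 0.5476 + 0.0729 + 0.0441 = 0.6646
Uniqueness u² = 1 − h² = 1 − 0.6646 = 0.3354

0.335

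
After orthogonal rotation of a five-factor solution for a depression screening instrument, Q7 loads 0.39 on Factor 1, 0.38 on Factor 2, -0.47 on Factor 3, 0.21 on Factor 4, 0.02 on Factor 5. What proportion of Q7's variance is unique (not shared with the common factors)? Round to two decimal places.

0.44

h² = 0.39² + 0.38² + (-0.47)² + 0.21² + 0.02² = 0.1521 + 0.1444 + 0.2209 + 0.0441 + 0.0004 = 0.5619
Uniqueness u² = 1 − h² = 1 − 0.5619 = 0.4381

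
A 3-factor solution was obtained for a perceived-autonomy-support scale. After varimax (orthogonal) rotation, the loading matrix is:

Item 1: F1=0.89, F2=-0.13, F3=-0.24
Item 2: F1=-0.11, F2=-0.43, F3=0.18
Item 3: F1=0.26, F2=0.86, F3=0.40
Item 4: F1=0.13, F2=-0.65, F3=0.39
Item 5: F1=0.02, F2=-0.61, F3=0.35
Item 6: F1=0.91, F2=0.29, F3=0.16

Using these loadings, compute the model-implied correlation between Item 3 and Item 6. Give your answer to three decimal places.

0.550

r̂ = Σ λ_i·λ_j across factors = (0.26)(0.91) + (0.86)(0.29) + (0.40)(0.16)
  = +0.2366 +0.2494 +0.0640 = 0.5500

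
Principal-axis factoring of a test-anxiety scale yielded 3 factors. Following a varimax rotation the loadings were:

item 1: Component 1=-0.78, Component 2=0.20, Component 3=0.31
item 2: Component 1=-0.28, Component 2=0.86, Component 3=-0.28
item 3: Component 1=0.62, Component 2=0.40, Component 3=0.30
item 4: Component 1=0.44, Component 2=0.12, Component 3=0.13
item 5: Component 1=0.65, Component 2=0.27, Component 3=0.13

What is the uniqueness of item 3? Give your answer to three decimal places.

h² = 0.62² + 0.40² + 0.30² = 0.3844 + 0.1600 + 0.0900 = 0.6344
Uniqueness u² = 1 − h² = 1 − 0.6344 = 0.3656

0.366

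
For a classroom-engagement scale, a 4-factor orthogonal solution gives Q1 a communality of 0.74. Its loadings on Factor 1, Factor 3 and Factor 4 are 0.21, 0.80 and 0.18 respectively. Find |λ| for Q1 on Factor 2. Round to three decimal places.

Under orthogonal rotation h² = Σλ², so λ_Factor 2² = h² − (0.7165) = 0.74 − 0.7165 = 0.0235.
|λ| = √0.0235 = 0.1533.

0.153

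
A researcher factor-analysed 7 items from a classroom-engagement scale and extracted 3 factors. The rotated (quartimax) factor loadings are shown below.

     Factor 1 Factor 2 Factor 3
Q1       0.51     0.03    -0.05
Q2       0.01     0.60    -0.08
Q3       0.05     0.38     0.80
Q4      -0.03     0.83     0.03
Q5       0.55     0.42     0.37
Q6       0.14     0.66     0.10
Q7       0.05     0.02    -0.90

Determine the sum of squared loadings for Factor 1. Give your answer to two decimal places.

SS loadings for Factor 1 = 0.51² + 0.01² + 0.05² + (-0.03)² + 0.55² + 0.14² + 0.05² = 0.2601 + 0.0001 + 0.0025 + 0.0009 + 0.3025 + 0.0196 + 0.0025 = 0.5882

0.59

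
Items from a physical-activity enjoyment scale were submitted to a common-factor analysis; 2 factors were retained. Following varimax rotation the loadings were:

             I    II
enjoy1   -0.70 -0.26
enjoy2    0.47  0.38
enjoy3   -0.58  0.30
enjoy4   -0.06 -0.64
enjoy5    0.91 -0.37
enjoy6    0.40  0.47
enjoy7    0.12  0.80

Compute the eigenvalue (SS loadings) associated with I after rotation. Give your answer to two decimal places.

2.05

SS loadings for I = (-0.70)² + 0.47² + (-0.58)² + (-0.06)² + 0.91² + 0.40² + 0.12² = 0.4900 + 0.2209 + 0.3364 + 0.0036 + 0.8281 + 0.1600 + 0.0144 = 2.0534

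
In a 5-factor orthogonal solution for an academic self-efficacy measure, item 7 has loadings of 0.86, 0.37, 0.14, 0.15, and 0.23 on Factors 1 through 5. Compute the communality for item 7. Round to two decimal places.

0.97

h² = 0.86² + 0.37² + 0.14² + 0.15² + 0.23² = 0.7396 + 0.1369 + 0.0196 + 0.0225 + 0.0529 = 0.9715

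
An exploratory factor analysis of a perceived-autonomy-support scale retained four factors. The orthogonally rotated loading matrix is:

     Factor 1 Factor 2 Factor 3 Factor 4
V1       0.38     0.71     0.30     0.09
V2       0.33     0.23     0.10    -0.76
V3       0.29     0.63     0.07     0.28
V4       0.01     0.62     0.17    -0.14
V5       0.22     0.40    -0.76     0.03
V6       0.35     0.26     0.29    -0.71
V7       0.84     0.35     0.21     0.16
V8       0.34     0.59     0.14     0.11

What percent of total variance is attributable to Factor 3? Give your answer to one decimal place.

10.7%

SS loadings for Factor 3 = 0.30² + 0.10² + 0.07² + 0.17² + (-0.76)² + 0.29² + 0.21² + 0.14² = 0.8592
With 8 standardized items, total variance = 8. Proportion = 0.8592/8 = 0.1074 → 10.74%.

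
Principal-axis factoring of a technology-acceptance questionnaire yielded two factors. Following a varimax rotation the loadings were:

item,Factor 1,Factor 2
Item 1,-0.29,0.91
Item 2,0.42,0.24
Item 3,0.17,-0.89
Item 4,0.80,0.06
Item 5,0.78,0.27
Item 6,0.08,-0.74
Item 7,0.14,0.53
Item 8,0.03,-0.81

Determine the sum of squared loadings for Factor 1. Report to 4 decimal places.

1.5647

SS loadings for Factor 1 = (-0.29)² + 0.42² + 0.17² + 0.80² + 0.78² + 0.08² + 0.14² + 0.03² = 0.0841 + 0.1764 + 0.0289 + 0.6400 + 0.6084 + 0.0064 + 0.0196 + 0.0009 = 1.5647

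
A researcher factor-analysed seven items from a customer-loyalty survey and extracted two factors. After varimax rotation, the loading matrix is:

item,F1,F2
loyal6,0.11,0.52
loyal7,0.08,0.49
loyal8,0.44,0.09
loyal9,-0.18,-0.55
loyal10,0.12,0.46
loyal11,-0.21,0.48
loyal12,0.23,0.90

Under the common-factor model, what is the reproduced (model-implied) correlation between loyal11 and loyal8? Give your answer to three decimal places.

-0.049

r̂ = Σ λ_i·λ_j across factors = (-0.21)(0.44) + (0.48)(0.09)
  = -0.0924 +0.0432 = -0.0492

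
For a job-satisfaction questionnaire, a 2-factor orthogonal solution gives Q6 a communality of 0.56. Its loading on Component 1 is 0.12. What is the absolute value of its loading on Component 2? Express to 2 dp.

0.74

Under orthogonal rotation h² = Σλ², so λ_Component 2² = h² − (0.0144) = 0.56 − 0.0144 = 0.5456.
|λ| = √0.5456 = 0.7386.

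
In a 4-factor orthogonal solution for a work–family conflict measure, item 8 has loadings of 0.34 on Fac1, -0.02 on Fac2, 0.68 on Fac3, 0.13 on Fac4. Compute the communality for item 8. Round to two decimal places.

0.60

h² = 0.34² + (-0.02)² + 0.68² + 0.13² = 0.1156 + 0.0004 + 0.4624 + 0.0169 = 0.5953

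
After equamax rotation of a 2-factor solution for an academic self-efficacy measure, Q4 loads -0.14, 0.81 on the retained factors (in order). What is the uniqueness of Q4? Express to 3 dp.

0.324

h² = (-0.14)² + 0.81² = 0.0196 + 0.6561 = 0.6757
Uniqueness u² = 1 − h² = 1 − 0.6757 = 0.3243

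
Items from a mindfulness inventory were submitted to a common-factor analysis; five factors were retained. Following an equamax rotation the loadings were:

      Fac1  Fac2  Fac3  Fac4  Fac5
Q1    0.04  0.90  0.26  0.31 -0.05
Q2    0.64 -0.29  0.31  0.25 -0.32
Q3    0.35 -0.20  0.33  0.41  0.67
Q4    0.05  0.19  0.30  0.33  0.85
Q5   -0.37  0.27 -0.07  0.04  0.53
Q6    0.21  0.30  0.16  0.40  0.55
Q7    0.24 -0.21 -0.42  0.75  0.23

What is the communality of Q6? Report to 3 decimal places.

h² = 0.21² + 0.30² + 0.16² + 0.40² + 0.55² = 0.0441 + 0.0900 + 0.0256 + 0.1600 + 0.3025 = 0.6222

0.622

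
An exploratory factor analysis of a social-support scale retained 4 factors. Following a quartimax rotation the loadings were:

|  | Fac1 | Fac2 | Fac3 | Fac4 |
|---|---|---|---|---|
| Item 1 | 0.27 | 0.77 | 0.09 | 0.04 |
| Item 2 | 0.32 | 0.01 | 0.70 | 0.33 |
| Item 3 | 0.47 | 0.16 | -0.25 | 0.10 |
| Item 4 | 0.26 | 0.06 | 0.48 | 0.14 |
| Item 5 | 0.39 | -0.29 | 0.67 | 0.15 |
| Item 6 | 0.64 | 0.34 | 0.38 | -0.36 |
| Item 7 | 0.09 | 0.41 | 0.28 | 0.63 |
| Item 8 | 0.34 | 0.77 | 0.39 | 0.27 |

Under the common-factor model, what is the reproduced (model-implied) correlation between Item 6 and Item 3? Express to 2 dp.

r̂ = Σ λ_i·λ_j across factors = (0.64)(0.47) + (0.34)(0.16) + (0.38)(-0.25) + (-0.36)(0.10)
  = +0.3008 +0.0544 -0.0950 -0.0360 = 0.2242

0.22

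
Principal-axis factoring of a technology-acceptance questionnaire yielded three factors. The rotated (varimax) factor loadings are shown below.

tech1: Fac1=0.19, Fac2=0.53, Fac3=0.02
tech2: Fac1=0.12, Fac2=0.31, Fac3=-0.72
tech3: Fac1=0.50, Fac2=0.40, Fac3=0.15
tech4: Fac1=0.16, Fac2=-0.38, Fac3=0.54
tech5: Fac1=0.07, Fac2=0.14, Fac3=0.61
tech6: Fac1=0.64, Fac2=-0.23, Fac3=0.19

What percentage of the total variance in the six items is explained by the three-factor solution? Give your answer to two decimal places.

45.59%

SS loadings by factor: 0.7406, 0.7539, 1.2411; total = 2.7356.
Total variance with 6 standardized items is 6, so the solution explains 2.7356/6 = 0.4559 = 45.59%.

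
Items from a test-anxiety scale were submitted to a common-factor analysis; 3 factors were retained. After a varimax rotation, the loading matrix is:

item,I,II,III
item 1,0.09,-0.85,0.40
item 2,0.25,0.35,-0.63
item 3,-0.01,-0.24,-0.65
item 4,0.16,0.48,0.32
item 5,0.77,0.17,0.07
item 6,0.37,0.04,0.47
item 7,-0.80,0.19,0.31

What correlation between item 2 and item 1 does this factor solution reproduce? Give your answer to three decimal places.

r̂ = Σ λ_i·λ_j across factors = (0.25)(0.09) + (0.35)(-0.85) + (-0.63)(0.40)
  = +0.0225 -0.2975 -0.2520 = -0.5270

-0.527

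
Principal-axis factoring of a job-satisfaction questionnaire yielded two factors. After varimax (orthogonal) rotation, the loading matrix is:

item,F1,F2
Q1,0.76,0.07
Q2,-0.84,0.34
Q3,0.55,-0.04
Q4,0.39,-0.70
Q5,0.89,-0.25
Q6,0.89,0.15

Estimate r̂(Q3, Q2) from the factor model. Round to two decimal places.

r̂ = Σ λ_i·λ_j across factors = (0.55)(-0.84) + (-0.04)(0.34)
  = -0.4620 -0.0136 = -0.4756

-0.48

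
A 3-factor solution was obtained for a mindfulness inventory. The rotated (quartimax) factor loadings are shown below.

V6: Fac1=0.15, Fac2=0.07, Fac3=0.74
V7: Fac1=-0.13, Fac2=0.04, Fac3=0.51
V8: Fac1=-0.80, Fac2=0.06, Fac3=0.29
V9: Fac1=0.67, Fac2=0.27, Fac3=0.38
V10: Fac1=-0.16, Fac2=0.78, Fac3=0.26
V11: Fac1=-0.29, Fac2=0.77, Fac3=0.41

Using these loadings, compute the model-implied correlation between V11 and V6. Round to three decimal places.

0.314

r̂ = Σ λ_i·λ_j across factors = (-0.29)(0.15) + (0.77)(0.07) + (0.41)(0.74)
  = -0.0435 +0.0539 +0.3034 = 0.3138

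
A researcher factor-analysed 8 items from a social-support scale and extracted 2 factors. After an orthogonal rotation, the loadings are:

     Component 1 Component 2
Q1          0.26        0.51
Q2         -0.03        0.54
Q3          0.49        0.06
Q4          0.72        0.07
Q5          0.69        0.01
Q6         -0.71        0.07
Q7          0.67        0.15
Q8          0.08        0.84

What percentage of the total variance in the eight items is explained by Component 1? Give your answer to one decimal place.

SS loadings for Component 1 = 0.26² + (-0.03)² + 0.49² + 0.72² + 0.69² + (-0.71)² + 0.67² + 0.08² = 2.2625
With 8 standardized items, total variance = 8. Proportion = 2.2625/8 = 0.2828 → 28.28%.

28.3%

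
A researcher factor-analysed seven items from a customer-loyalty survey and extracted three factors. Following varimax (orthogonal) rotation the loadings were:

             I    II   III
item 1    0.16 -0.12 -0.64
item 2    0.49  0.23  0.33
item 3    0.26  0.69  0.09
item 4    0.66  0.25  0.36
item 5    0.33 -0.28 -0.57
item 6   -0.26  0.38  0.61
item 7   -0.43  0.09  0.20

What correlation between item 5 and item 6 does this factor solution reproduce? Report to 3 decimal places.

r̂ = Σ λ_i·λ_j across factors = (0.33)(-0.26) + (-0.28)(0.38) + (-0.57)(0.61)
  = -0.0858 -0.1064 -0.3477 = -0.5399

-0.540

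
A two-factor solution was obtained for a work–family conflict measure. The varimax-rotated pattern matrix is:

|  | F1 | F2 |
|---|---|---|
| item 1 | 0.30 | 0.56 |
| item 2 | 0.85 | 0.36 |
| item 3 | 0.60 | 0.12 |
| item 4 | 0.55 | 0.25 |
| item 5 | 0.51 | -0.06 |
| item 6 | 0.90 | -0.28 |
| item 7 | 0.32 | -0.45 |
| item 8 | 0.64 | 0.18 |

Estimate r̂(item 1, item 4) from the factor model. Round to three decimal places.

r̂ = Σ λ_i·λ_j across factors = (0.30)(0.55) + (0.56)(0.25)
  = +0.1650 +0.1400 = 0.3050

0.305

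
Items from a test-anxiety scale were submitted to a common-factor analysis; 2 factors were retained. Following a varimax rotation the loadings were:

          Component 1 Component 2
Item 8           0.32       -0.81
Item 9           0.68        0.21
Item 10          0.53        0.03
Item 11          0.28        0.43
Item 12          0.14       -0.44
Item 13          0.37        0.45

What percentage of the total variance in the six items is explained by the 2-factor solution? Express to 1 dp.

SS loadings by factor: 1.0806, 1.2821; total = 2.3627.
Total variance with 6 standardized items is 6, so the solution explains 2.3627/6 = 0.3938 = 39.38%.

39.4%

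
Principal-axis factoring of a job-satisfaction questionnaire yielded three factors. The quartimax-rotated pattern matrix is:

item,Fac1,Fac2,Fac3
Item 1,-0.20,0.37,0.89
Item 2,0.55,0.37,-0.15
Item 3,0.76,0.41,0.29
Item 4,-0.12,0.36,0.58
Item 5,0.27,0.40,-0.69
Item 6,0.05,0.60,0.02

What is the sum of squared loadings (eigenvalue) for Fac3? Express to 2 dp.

SS loadings for Fac3 = 0.89² + (-0.15)² + 0.29² + 0.58² + (-0.69)² + 0.02² = 0.7921 + 0.0225 + 0.0841 + 0.3364 + 0.4761 + 0.0004 = 1.7116

1.71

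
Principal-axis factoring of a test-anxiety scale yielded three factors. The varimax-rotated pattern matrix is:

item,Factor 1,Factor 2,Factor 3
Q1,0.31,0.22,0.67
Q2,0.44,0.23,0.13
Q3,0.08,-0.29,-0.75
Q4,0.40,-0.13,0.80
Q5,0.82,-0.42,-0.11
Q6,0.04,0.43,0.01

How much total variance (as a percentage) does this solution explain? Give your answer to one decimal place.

SS loadings by factor: 1.1301, 0.5636, 1.6805; total = 3.3742.
Total variance with 6 standardized items is 6, so the solution explains 3.3742/6 = 0.5624 = 56.24%.

56.2%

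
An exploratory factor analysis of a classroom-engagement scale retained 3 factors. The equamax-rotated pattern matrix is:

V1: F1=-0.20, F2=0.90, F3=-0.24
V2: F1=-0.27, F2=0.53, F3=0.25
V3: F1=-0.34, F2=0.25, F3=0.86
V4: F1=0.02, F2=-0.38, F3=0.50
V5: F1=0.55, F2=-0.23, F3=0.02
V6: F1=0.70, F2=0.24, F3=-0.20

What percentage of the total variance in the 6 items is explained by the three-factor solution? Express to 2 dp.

SS loadings by factor: 1.0214, 1.4083, 1.1501; total = 3.5798.
Total variance with 6 standardized items is 6, so the solution explains 3.5798/6 = 0.5966 = 59.66%.

59.66%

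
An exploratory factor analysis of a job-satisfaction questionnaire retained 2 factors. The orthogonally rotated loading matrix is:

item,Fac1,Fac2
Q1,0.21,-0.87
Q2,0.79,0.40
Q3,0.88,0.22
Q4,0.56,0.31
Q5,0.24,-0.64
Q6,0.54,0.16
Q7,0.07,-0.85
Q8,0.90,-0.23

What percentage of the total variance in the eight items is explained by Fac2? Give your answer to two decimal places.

28.40%

SS loadings for Fac2 = (-0.87)² + 0.40² + 0.22² + 0.31² + (-0.64)² + 0.16² + (-0.85)² + (-0.23)² = 2.2720
With 8 standardized items, total variance = 8. Proportion = 2.2720/8 = 0.2840 → 28.40%.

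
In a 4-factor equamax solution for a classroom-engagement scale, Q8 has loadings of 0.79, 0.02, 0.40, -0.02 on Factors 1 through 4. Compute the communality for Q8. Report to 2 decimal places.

h² = 0.79² + 0.02² + 0.40² + (-0.02)² = 0.6241 + 0.0004 + 0.1600 + 0.0004 = 0.7849

0.78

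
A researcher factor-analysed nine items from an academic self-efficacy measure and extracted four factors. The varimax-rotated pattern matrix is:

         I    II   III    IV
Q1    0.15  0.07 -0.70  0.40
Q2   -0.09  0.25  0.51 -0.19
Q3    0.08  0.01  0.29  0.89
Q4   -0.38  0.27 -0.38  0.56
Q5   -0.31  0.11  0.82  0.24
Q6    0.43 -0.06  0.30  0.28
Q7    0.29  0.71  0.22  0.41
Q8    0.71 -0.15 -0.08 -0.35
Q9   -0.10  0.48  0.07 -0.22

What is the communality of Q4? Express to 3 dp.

h² = (-0.38)² + 0.27² + (-0.38)² + 0.56² = 0.1444 + 0.0729 + 0.1444 + 0.3136 = 0.6753

0.675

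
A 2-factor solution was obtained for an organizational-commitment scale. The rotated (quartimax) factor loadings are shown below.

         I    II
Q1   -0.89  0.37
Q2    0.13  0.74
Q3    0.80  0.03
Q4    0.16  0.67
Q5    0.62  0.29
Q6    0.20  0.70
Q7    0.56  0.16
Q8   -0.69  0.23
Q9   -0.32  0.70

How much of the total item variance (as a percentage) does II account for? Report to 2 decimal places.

25.30%

SS loadings for II = 0.37² + 0.74² + 0.03² + 0.67² + 0.29² + 0.70² + 0.16² + 0.23² + 0.70² = 2.2769
With 9 standardized items, total variance = 9. Proportion = 2.2769/9 = 0.2530 → 25.30%.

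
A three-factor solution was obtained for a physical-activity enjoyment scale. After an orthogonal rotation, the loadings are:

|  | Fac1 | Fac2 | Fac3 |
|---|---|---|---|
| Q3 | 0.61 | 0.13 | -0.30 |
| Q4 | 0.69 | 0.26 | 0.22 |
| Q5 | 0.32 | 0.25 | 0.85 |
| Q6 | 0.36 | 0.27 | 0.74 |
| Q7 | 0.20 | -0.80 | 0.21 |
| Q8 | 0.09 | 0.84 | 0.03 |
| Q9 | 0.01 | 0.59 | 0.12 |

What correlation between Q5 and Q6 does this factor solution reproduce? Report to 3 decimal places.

r̂ = Σ λ_i·λ_j across factors = (0.32)(0.36) + (0.25)(0.27) + (0.85)(0.74)
  = +0.1152 +0.0675 +0.6290 = 0.8117

0.812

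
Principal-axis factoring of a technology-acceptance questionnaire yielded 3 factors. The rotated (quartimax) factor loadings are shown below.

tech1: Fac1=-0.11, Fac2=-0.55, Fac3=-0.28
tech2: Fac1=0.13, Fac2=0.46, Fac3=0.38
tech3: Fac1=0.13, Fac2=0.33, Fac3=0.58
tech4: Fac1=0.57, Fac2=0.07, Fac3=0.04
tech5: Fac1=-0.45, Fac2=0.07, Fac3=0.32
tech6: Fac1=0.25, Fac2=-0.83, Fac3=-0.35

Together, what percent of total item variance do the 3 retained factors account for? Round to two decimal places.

45.72%

Communalities: 0.3930, 0.3729, 0.4622, 0.3314, 0.3098, 0.8739; Σh² = 2.7432.
Total variance with 6 standardized items is 6, so the solution explains 2.7432/6 = 0.4572 = 45.72%.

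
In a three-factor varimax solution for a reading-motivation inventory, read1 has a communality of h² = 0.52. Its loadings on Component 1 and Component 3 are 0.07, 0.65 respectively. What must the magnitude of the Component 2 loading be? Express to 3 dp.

0.304

Under orthogonal rotation h² = Σλ², so λ_Component 2² = h² − (0.4274) = 0.52 − 0.4274 = 0.0926.
|λ| = √0.0926 = 0.3043.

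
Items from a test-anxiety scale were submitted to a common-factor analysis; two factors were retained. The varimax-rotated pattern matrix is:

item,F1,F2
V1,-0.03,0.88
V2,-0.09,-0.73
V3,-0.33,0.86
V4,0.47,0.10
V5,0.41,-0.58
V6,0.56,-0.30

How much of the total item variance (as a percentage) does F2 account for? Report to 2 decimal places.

41.39%

SS loadings for F2 = 0.88² + (-0.73)² + 0.86² + 0.10² + (-0.58)² + (-0.30)² = 2.4833
With 6 standardized items, total variance = 6. Proportion = 2.4833/6 = 0.4139 → 41.39%.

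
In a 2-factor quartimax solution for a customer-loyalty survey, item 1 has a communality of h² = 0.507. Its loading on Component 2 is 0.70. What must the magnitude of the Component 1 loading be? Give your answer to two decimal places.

Under orthogonal rotation h² = Σλ², so λ_Component 1² = h² − (0.4900) = 0.507 − 0.4900 = 0.0170.
|λ| = √0.0170 = 0.1304.

0.13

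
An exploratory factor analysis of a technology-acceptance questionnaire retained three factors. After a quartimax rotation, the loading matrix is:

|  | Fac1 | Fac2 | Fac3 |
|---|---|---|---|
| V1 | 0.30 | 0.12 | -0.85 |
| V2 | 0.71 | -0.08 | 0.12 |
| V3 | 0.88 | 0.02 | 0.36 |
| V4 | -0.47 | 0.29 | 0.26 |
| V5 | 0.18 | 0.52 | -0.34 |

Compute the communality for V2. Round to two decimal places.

0.52

h² = 0.71² + (-0.08)² + 0.12² = 0.5041 + 0.0064 + 0.0144 = 0.5249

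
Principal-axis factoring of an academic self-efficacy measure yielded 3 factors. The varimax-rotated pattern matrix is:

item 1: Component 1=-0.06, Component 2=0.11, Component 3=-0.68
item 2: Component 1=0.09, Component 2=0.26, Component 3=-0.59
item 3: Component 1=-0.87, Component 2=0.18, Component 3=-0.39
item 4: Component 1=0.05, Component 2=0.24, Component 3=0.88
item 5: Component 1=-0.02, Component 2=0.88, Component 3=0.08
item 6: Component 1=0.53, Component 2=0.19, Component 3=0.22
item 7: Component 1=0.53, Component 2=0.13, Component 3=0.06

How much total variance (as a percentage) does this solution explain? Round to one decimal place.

SS loadings by factor: 1.3333, 0.9971, 1.7954; total = 4.1258.
Total variance with 7 standardized items is 7, so the solution explains 4.1258/7 = 0.5894 = 58.94%.

58.9%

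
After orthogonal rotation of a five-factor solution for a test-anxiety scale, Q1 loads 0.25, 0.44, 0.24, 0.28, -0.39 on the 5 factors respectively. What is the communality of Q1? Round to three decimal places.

h² = 0.25² + 0.44² + 0.24² + 0.28² + (-0.39)² = 0.0625 + 0.1936 + 0.0576 + 0.0784 + 0.1521 = 0.5442

0.544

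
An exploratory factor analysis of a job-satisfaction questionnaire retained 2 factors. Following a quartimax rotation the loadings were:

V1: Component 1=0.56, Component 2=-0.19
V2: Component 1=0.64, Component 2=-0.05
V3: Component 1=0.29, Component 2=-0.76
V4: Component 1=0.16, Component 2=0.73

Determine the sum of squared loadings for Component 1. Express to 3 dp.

0.833

SS loadings for Component 1 = 0.56² + 0.64² + 0.29² + 0.16² = 0.3136 + 0.4096 + 0.0841 + 0.0256 = 0.8329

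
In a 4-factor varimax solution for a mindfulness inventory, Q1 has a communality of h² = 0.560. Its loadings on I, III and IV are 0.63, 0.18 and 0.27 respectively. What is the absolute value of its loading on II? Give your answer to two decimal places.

0.24

Under orthogonal rotation h² = Σλ², so λ_II² = h² − (0.5022) = 0.560 − 0.5022 = 0.0578.
|λ| = √0.0578 = 0.2404.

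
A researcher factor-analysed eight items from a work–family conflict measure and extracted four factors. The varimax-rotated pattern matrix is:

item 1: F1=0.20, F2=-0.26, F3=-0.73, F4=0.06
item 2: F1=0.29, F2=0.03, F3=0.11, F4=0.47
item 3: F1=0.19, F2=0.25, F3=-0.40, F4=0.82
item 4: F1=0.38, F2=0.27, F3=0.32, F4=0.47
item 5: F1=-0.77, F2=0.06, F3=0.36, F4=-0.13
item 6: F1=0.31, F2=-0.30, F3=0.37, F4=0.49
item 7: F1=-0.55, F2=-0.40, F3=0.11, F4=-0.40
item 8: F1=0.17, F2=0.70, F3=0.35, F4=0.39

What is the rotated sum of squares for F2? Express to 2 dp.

0.95

SS loadings for F2 = (-0.26)² + 0.03² + 0.25² + 0.27² + 0.06² + (-0.30)² + (-0.40)² + 0.70² = 0.0676 + 0.0009 + 0.0625 + 0.0729 + 0.0036 + 0.0900 + 0.1600 + 0.4900 = 0.9475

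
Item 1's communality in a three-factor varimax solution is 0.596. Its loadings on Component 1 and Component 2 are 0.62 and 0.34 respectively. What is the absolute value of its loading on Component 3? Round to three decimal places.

Under orthogonal rotation h² = Σλ², so λ_Component 3² = h² − (0.5000) = 0.596 − 0.5000 = 0.0960.
|λ| = √0.0960 = 0.3098.

0.310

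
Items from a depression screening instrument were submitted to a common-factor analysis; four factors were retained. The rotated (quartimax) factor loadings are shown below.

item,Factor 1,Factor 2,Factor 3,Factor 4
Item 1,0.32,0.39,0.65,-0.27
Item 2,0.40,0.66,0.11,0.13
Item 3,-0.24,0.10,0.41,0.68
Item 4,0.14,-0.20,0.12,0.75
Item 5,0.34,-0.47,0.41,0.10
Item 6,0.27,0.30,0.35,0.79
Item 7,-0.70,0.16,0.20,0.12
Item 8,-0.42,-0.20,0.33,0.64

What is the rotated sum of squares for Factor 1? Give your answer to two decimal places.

1.19

SS loadings for Factor 1 = 0.32² + 0.40² + (-0.24)² + 0.14² + 0.34² + 0.27² + (-0.70)² + (-0.42)² = 0.1024 + 0.1600 + 0.0576 + 0.0196 + 0.1156 + 0.0729 + 0.4900 + 0.1764 = 1.1945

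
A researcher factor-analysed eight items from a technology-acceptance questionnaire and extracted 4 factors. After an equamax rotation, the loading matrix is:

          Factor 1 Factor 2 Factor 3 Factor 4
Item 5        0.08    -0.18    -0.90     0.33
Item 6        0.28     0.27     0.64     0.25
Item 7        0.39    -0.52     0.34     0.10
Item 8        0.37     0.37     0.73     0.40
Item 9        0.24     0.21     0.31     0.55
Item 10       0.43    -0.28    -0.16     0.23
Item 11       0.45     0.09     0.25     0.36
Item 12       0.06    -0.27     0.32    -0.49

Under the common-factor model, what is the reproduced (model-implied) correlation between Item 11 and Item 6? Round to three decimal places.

r̂ = Σ λ_i·λ_j across factors = (0.45)(0.28) + (0.09)(0.27) + (0.25)(0.64) + (0.36)(0.25)
  = +0.1260 +0.0243 +0.1600 +0.0900 = 0.4003

0.400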